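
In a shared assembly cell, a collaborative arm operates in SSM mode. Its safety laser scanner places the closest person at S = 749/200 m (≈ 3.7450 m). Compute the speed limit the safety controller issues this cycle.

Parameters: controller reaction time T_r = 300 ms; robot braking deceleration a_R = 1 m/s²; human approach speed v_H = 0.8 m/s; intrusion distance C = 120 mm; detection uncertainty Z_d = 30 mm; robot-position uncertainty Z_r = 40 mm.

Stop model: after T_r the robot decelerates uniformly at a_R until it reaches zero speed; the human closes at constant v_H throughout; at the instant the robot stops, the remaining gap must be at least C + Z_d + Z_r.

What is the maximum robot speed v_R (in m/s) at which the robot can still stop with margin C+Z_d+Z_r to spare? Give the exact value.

v_R_max = 17/10 m/s = 1.7000 m/s

at the boundary: (1/2)·v² + (11/10)·v + (-663/200) = 0
  disc = (11/10)² − 4·(1/2)·(-663/200) = 196/25 ; √disc = 14/5
  v_R = (−(11/10) + 14/5) / (2·(1/2)) = 17/10 m/s
check:
T_s = v_R/a_R = (17/10)/1 = 1.7000 s
robot in T_r: 1.7000·0.3000 = 0.5100 m
robot covers 1.7000·1.7000 − ½·1.0000·1.7000² = 1.4450 m while stopping
human over T_r+T_s: 0.8000·(0.3000+1.7000) = 1.6000 m
C+Z_d+Z_r = 0.1200+0.0300+0.0400 = 0.1900 m
sum ≈ 0.5100+1.4450+1.6000+0.1900 ≈ 3.7450 m = S ✓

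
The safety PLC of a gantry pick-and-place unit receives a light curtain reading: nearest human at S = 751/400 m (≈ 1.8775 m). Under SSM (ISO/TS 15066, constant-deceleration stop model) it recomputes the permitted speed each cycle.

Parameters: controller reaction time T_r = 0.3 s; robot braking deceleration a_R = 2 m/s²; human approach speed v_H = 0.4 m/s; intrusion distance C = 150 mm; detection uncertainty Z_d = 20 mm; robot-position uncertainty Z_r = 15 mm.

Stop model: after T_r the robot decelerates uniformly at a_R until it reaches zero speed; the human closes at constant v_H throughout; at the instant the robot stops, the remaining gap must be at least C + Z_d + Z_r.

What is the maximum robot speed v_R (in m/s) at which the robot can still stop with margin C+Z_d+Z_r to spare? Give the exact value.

at the boundary: (1/4)·v² + (1/2)·v + (-629/400) = 0
  disc = (1/2)² − 4·(1/4)·(-629/400) = 729/400 ; √disc = 27/20
  v_R = (−(1/2) + 27/20) / (2·(1/4)) = 17/10 m/s
check:
stop time T_s = (17/10)/2 = 0.8500 s
robot in T_r: 1.7000·0.3000 = 0.5100 m
robot under decel: 1.7000²/(2·2.0000) = 0.7225 m
person approaches 0.4000·(0.3000+0.8500) = 0.4600 m
margins: 0.1500+0.0200+0.0150 = 0.1850 m
sum ≈ 0.5100+0.7225+0.4600+0.1850 ≈ 1.8775 m = S ✓

v_R_max = 17/10 m/s = 1.7000 m/s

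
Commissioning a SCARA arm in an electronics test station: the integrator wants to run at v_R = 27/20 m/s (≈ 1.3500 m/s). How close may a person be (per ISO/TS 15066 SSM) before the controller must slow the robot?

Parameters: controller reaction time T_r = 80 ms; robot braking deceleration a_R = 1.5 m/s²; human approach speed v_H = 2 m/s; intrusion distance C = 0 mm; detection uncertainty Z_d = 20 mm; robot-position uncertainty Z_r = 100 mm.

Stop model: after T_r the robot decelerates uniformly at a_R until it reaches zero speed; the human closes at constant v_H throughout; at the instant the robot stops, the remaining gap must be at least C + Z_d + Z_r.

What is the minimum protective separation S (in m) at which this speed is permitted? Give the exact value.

braking lasts T_s = (27/20)/(3/2) = 0.9000 s
robot covers v_R·T_r = 1.3500·0.0800 = 0.1080 m before braking
robot covers 1.3500·0.9000 − ½·1.5000·0.9000² = 0.6075 m while stopping
person approaches 2.0000·(0.0800+0.9000) = 1.9600 m
margins: 0.0000+0.0200+0.1000 = 0.1200 m
S_min ≈ 0.1080+0.6075+1.9600+0.1200  ⇒  S_min = 5591/2000 m

S_min = 5591/2000 m = 2.7955 m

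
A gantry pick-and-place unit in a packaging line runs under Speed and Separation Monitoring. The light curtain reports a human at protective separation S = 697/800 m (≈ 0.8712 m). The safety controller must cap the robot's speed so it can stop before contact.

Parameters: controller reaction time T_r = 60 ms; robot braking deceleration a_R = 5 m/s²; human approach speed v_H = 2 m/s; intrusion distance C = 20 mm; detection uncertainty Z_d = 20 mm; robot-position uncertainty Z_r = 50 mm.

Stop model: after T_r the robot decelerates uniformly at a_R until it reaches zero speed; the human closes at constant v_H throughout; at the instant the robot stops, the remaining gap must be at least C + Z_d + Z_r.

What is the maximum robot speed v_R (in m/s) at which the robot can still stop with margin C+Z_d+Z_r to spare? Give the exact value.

at the boundary: (1/10)·v² + (23/50)·v + (-529/800) = 0
  disc = (23/50)² − 4·(1/10)·(-529/800) = 4761/10000 ; √disc = 69/100
  v_R = (−(23/50) + 69/100) / (2·(1/10)) = 23/20 m/s
check:
braking lasts T_s = (23/20)/5 = 0.2300 s
robot in T_r: 1.1500·0.0600 = 0.0690 m
robot covers 1.1500·0.2300 − ½·5.0000·0.2300² = 0.1323 m while stopping
human over T_r+T_s: 2.0000·(0.0600+0.2300) = 0.5800 m
residual clearance needed = 0.0200+0.0200+0.0500 = 0.0900 m
sum ≈ 0.0690+0.1323+0.5800+0.0900 ≈ 0.8712 m = S ✓

v_R_max = 23/20 m/s = 1.1500 m/s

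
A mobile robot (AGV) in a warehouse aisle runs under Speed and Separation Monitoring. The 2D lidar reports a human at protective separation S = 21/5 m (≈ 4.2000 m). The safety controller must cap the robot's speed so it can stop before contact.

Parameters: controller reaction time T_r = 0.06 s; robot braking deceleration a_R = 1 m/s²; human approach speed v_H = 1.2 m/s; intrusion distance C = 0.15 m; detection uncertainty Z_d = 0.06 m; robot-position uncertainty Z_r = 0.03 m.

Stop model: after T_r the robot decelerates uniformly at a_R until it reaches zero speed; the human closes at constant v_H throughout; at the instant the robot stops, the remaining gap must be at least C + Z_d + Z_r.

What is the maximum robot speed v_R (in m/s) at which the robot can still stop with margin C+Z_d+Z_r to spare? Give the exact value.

quadratic (1/2)·v² + (63/50)·v + (-486/125) = 0
  disc = (63/50)² − 4·(1/2)·(-486/125) = 23409/2500 ; √disc = 153/50
  v_R = (−(63/50) + 153/50) / (2·(1/2)) = 9/5 m/s
check:
braking lasts T_s = (9/5)/1 = 1.8000 s
reaction-phase robot travel = 1.8000·0.0600 = 0.1080 m
braking distance = 1.8000²/(2·1.0000) = 1.6200 m
human over T_r+T_s: 1.2000·(0.0600+1.8000) = 2.2320 m
C+Z_d+Z_r = 0.1500+0.0600+0.0300 = 0.2400 m
sum ≈ 0.1080+1.6200+2.2320+0.2400 ≈ 4.2000 m = S ✓

v_R_max = 9/5 m/s = 1.8000 m/s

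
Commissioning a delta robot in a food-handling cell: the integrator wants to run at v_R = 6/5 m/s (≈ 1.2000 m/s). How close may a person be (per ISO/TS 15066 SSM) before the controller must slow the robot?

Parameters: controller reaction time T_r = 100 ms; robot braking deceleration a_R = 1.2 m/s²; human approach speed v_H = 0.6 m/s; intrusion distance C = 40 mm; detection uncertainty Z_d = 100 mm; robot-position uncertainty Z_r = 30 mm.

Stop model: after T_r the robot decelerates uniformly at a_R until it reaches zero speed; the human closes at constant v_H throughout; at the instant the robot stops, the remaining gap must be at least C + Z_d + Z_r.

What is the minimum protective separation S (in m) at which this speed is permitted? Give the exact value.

T_s = v_R/a_R = (6/5)/(6/5) = 1.0000 s
robot in T_r: 1.2000·0.1000 = 0.1200 m
robot under decel: 1.2000²/(2·1.2000) = 0.6000 m
person approaches 0.6000·(0.1000+1.0000) = 0.6600 m
residual clearance needed = 0.0400+0.1000+0.0300 = 0.1700 m
S_min ≈ 0.1200+0.6000+0.6600+0.1700  ⇒  S_min = 31/20 m

S_min = 31/20 m = 1.5500 m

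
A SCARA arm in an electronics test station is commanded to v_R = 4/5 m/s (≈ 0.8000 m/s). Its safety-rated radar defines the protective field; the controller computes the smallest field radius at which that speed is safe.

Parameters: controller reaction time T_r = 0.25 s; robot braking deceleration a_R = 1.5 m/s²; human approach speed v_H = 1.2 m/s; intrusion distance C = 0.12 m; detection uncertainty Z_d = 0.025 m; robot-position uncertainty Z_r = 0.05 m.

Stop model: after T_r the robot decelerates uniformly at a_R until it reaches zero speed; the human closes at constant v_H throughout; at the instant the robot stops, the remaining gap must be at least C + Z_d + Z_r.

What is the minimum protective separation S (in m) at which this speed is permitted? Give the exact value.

braking lasts T_s = (4/5)/(3/2) = 0.5333 s
reaction-phase robot travel = 0.8000·0.2500 = 0.2000 m
braking distance = 0.8000²/(2·1.5000) = 0.2133 m
human closes 1.2000·0.7833 = 0.9400 m
margins: 0.1200+0.0250+0.0500 = 0.1950 m
S_min ≈ 0.2000+0.2133+0.9400+0.1950  ⇒  S_min = 929/600 m

S_min = 929/600 m = 1.5483 m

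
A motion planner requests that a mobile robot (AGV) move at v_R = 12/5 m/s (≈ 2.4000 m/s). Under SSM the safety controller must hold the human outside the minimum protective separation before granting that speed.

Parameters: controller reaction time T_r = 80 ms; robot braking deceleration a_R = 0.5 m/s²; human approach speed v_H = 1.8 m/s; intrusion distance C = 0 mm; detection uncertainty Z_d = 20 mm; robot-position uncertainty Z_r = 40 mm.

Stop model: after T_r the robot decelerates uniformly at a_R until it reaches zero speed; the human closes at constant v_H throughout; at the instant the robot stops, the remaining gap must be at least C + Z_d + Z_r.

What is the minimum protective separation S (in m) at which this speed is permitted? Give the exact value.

T_s = v_R/a_R = (12/5)/(1/2) = 4.8000 s
robot in T_r: 2.4000·0.0800 = 0.1920 m
braking distance = 2.4000²/(2·0.5000) = 5.7600 m
human over T_r+T_s: 1.8000·(0.0800+4.8000) = 8.7840 m
margins: 0.0000+0.0200+0.0400 = 0.0600 m
S_min ≈ 0.1920+5.7600+8.7840+0.0600  ⇒  S_min = 3699/250 m

S_min = 3699/250 m = 14.7960 m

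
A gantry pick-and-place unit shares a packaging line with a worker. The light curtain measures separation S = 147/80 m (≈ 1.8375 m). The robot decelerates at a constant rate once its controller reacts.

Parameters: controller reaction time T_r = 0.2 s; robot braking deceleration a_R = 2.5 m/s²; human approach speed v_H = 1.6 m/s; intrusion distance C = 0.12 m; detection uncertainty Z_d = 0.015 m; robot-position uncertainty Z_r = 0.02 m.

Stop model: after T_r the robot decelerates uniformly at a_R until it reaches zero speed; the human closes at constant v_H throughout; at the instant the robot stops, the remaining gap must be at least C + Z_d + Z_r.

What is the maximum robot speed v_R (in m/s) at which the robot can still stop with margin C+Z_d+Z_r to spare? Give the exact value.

v_R_max = 5/4 m/s = 1.2500 m/s

collect terms ⇒ (1/5)·v_R² + (21/25)·v_R + (-109/80) = 0
  disc = (21/25)² − 4·(1/5)·(-109/80) = 4489/2500 ; √disc = 67/50
  v_R = (−(21/25) + 67/50) / (2·(1/5)) = 5/4 m/s
check:
braking lasts T_s = (5/4)/(5/2) = 0.5000 s
reaction-phase robot travel = 1.2500·0.2000 = 0.2500 m
robot under decel: 1.2500²/(2·2.5000) = 0.3125 m
human closes 1.6000·0.7000 = 1.1200 m
C+Z_d+Z_r = 0.1200+0.0150+0.0200 = 0.1550 m
sum ≈ 0.2500+0.3125+1.1200+0.1550 ≈ 1.8375 m = S ✓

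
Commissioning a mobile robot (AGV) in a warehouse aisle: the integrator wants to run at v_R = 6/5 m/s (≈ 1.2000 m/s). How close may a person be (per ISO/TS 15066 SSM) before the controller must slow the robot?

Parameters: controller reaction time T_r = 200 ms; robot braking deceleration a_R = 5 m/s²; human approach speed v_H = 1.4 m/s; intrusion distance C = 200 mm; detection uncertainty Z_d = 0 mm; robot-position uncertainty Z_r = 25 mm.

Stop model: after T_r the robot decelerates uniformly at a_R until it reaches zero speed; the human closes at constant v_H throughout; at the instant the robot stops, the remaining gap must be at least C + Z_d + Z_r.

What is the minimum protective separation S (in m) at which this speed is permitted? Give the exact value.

stop time T_s = (6/5)/5 = 0.2400 s
robot in T_r: 1.2000·0.2000 = 0.2400 m
braking distance = 1.2000²/(2·5.0000) = 0.1440 m
human closes 1.4000·0.4400 = 0.6160 m
C+Z_d+Z_r = 0.2000+0.0000+0.0250 = 0.2250 m
S_min ≈ 0.2400+0.1440+0.6160+0.2250  ⇒  S_min = 49/40 m

S_min = 49/40 m = 1.2250 m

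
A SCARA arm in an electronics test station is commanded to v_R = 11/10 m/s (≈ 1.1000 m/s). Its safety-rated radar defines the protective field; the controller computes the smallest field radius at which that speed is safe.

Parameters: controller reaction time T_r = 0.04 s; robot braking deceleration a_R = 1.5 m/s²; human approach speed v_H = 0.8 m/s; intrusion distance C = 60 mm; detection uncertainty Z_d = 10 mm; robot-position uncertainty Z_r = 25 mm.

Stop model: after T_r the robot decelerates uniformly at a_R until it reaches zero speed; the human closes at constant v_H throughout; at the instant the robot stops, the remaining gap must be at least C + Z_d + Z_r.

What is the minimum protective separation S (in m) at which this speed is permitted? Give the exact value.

T_s = v_R/a_R = (11/10)/(3/2) = 0.7333 s
reaction-phase robot travel = 1.1000·0.0400 = 0.0440 m
braking distance = 1.1000²/(2·1.5000) = 0.4033 m
human closes 0.8000·0.7733 = 0.6187 m
residual clearance needed = 0.0600+0.0100+0.0250 = 0.0950 m
S_min ≈ 0.0440+0.4033+0.6187+0.0950  ⇒  S_min = 1161/1000 m

S_min = 1161/1000 m = 1.1610 m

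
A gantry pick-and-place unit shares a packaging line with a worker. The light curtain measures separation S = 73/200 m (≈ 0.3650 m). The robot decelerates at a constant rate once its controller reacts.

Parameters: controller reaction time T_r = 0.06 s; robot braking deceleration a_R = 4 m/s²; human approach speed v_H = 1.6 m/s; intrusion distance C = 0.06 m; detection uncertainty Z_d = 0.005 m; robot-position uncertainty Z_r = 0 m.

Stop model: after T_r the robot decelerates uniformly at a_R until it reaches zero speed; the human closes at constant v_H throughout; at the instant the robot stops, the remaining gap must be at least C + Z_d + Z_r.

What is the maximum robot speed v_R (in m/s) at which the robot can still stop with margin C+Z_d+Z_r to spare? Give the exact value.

v_R_max = 2/5 m/s = 0.4000 m/s

quadratic (1/8)·v² + (23/50)·v + (-51/250) = 0
  disc = (23/50)² − 4·(1/8)·(-51/250) = 196/625 ; √disc = 14/25
  v_R = (−(23/50) + 14/25) / (2·(1/8)) = 2/5 m/s
check:
T_s = v_R/a_R = (2/5)/4 = 0.1000 s
robot in T_r: 0.4000·0.0600 = 0.0240 m
robot under decel: 0.4000²/(2·4.0000) = 0.0200 m
human over T_r+T_s: 1.6000·(0.0600+0.1000) = 0.2560 m
margins: 0.0600+0.0050+0.0000 = 0.0650 m
sum ≈ 0.0240+0.0200+0.2560+0.0650 ≈ 0.3650 m = S ✓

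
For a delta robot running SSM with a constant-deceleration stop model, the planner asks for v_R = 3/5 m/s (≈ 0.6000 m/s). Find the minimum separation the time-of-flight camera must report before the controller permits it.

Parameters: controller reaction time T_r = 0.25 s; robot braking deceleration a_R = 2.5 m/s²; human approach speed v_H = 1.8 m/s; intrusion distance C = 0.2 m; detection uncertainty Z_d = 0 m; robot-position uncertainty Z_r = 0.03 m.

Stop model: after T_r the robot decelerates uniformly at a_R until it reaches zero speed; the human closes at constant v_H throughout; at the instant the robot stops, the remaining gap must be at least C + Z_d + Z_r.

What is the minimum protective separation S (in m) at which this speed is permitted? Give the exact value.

S_min = 667/500 m = 1.3340 m

braking lasts T_s = (3/5)/(5/2) = 0.2400 s
robot covers v_R·T_r = 0.6000·0.2500 = 0.1500 m before braking
braking distance = 0.6000²/(2·2.5000) = 0.0720 m
human over T_r+T_s: 1.8000·(0.2500+0.2400) = 0.8820 m
margins: 0.2000+0.0000+0.0300 = 0.2300 m
S_min ≈ 0.1500+0.0720+0.8820+0.2300  ⇒  S_min = 667/500 m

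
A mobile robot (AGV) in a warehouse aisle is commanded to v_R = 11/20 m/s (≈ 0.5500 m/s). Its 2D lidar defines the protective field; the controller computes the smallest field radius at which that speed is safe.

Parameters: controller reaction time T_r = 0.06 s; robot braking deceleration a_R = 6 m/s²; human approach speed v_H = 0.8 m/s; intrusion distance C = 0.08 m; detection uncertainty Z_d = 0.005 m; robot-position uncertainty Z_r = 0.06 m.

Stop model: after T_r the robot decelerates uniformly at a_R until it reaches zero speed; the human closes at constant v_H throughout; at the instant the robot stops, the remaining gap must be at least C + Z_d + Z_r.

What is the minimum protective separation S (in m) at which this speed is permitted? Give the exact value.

S_min = 7789/24000 m = 0.3245 m

braking lasts T_s = (11/20)/6 = 0.0917 s
reaction-phase robot travel = 0.5500·0.0600 = 0.0330 m
robot under decel: 0.5500²/(2·6.0000) = 0.0252 m
human closes 0.8000·0.1517 = 0.1213 m
margins: 0.0800+0.0050+0.0600 = 0.1450 m
S_min ≈ 0.0330+0.0252+0.1213+0.1450  ⇒  S_min = 7789/24000 m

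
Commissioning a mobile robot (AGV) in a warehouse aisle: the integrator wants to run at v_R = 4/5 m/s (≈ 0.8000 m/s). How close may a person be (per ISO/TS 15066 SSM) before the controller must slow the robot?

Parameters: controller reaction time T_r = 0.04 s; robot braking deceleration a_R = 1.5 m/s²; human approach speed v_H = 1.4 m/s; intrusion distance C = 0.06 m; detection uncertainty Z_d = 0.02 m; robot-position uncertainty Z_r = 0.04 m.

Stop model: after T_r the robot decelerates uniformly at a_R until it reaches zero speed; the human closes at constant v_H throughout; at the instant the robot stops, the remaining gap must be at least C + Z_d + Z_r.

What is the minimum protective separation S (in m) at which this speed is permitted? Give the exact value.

braking lasts T_s = (4/5)/(3/2) = 0.5333 s
robot covers v_R·T_r = 0.8000·0.0400 = 0.0320 m before braking
robot under decel: 0.8000²/(2·1.5000) = 0.2133 m
human closes 1.4000·0.5733 = 0.8027 m
margins: 0.0600+0.0200+0.0400 = 0.1200 m
S_min ≈ 0.0320+0.2133+0.8027+0.1200  ⇒  S_min = 146/125 m

S_min = 146/125 m = 1.1680 m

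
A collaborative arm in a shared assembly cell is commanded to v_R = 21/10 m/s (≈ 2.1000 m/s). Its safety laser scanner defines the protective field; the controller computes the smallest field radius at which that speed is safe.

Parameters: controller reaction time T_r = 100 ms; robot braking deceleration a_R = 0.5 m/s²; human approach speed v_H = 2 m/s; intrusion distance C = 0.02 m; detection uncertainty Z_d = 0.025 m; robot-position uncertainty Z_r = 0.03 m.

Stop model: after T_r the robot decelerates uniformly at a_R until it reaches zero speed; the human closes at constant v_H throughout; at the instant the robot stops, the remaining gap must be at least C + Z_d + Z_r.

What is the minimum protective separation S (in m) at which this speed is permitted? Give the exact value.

S_min = 2659/200 m = 13.2950 m

braking lasts T_s = (21/10)/(1/2) = 4.2000 s
robot covers v_R·T_r = 2.1000·0.1000 = 0.2100 m before braking
robot under decel: 2.1000²/(2·0.5000) = 4.4100 m
human closes 2.0000·4.3000 = 8.6000 m
residual clearance needed = 0.0200+0.0250+0.0300 = 0.0750 m
S_min ≈ 0.2100+4.4100+8.6000+0.0750  ⇒  S_min = 2659/200 m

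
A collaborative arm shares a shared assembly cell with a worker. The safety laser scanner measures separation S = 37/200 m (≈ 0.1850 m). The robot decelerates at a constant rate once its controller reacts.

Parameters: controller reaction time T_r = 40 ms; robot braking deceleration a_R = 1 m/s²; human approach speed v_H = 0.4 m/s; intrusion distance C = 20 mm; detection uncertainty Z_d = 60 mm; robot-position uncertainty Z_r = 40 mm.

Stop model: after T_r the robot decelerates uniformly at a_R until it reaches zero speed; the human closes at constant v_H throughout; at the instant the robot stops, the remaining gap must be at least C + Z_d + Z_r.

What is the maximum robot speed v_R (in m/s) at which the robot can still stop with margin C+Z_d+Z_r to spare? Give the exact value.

v_R_max = 1/10 m/s = 0.1000 m/s

at the boundary: (1/2)·v² + (11/25)·v + (-49/1000) = 0
  disc = (11/25)² − 4·(1/2)·(-49/1000) = 729/2500 ; √disc = 27/50
  v_R = (−(11/25) + 27/50) / (2·(1/2)) = 1/10 m/s
check:
stop time T_s = (1/10)/1 = 0.1000 s
robot covers v_R·T_r = 0.1000·0.0400 = 0.0040 m before braking
robot under decel: 0.1000²/(2·1.0000) = 0.0050 m
human closes 0.4000·0.1400 = 0.0560 m
C+Z_d+Z_r = 0.0200+0.0600+0.0400 = 0.1200 m
sum ≈ 0.0040+0.0050+0.0560+0.1200 ≈ 0.1850 m = S ✓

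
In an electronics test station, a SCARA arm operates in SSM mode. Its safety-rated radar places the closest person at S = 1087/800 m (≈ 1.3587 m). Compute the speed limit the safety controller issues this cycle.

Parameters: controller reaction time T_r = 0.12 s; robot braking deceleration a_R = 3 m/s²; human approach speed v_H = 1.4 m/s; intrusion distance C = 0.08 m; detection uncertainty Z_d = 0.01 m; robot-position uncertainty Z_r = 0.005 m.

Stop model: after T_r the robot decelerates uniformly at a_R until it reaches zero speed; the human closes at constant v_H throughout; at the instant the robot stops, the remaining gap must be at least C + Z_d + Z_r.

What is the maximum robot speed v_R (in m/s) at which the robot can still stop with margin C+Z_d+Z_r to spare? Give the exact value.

collect terms ⇒ (1/6)·v_R² + (44/75)·v_R + (-4383/4000) = 0
  disc = (44/75)² − 4·(1/6)·(-4383/4000) = 96721/90000 ; √disc = 311/300
  v_R = (−(44/75) + 311/300) / (2·(1/6)) = 27/20 m/s
check:
T_s = v_R/a_R = (27/20)/3 = 0.4500 s
reaction-phase robot travel = 1.3500·0.1200 = 0.1620 m
robot covers 1.3500·0.4500 − ½·3.0000·0.4500² = 0.3038 m while stopping
person approaches 1.4000·(0.1200+0.4500) = 0.7980 m
residual clearance needed = 0.0800+0.0100+0.0050 = 0.0950 m
sum ≈ 0.1620+0.3038+0.7980+0.0950 ≈ 1.3587 m = S ✓

v_R_max = 27/20 m/s = 1.3500 m/s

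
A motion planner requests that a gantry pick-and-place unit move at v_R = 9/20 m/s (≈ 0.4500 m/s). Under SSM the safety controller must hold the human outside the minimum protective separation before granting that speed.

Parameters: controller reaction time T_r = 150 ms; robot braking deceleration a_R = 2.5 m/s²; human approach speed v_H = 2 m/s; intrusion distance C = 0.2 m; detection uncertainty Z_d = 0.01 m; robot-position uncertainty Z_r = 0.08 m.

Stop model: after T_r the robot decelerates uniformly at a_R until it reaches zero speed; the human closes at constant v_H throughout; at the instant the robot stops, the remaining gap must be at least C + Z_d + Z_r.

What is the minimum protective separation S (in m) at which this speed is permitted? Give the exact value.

S_min = 529/500 m = 1.0580 m

T_s = v_R/a_R = (9/20)/(5/2) = 0.1800 s
robot in T_r: 0.4500·0.1500 = 0.0675 m
braking distance = 0.4500²/(2·2.5000) = 0.0405 m
person approaches 2.0000·(0.1500+0.1800) = 0.6600 m
residual clearance needed = 0.2000+0.0100+0.0800 = 0.2900 m
S_min ≈ 0.0675+0.0405+0.6600+0.2900  ⇒  S_min = 529/500 m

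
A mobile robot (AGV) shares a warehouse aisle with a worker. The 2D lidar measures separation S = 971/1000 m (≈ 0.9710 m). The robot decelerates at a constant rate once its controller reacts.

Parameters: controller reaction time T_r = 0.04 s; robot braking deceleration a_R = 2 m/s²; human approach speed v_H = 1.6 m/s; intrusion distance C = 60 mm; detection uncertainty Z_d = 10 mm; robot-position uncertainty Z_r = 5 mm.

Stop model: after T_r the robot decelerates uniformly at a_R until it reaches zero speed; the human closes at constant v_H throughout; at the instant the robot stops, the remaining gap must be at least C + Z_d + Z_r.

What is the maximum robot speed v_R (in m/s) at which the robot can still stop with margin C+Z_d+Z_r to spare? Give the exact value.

v_R_max = 4/5 m/s = 0.8000 m/s

collect terms ⇒ (1/4)·v_R² + (21/25)·v_R + (-104/125) = 0
  disc = (21/25)² − 4·(1/4)·(-104/125) = 961/625 ; √disc = 31/25
  v_R = (−(21/25) + 31/25) / (2·(1/4)) = 4/5 m/s
check:
T_s = v_R/a_R = (4/5)/2 = 0.4000 s
robot covers v_R·T_r = 0.8000·0.0400 = 0.0320 m before braking
robot covers 0.8000·0.4000 − ½·2.0000·0.4000² = 0.1600 m while stopping
person approaches 1.6000·(0.0400+0.4000) = 0.7040 m
margins: 0.0600+0.0100+0.0050 = 0.0750 m
sum ≈ 0.0320+0.1600+0.7040+0.0750 ≈ 0.9710 m = S ✓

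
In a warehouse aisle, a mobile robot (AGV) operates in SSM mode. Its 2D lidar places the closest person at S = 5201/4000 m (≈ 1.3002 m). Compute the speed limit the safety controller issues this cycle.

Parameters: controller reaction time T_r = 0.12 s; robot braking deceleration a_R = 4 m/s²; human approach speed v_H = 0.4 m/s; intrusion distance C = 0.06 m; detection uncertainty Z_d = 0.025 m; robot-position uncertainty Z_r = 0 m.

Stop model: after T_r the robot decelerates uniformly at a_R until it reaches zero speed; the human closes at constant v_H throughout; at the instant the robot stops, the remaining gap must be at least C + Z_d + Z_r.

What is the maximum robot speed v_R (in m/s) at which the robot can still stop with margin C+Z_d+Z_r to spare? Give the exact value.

collect terms ⇒ (1/8)·v_R² + (11/50)·v_R + (-4669/4000) = 0
  disc = (11/50)² − 4·(1/8)·(-4669/4000) = 25281/40000 ; √disc = 159/200
  v_R = (−(11/50) + 159/200) / (2·(1/8)) = 23/10 m/s
check:
T_s = v_R/a_R = (23/10)/4 = 0.5750 s
reaction-phase robot travel = 2.3000·0.1200 = 0.2760 m
braking distance = 2.3000²/(2·4.0000) = 0.6613 m
human closes 0.4000·0.6950 = 0.2780 m
C+Z_d+Z_r = 0.0600+0.0250+0.0000 = 0.0850 m
sum ≈ 0.2760+0.6613+0.2780+0.0850 ≈ 1.3002 m = S ✓

v_R_max = 23/10 m/s = 2.3000 m/s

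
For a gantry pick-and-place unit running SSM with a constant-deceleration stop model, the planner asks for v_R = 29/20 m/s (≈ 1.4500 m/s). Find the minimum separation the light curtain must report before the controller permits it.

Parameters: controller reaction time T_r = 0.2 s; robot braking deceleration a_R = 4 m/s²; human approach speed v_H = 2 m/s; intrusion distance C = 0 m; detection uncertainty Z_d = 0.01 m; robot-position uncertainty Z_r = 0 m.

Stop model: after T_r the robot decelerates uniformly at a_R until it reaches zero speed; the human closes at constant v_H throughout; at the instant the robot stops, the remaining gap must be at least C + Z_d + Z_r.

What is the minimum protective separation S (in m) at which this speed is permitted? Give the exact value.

stop time T_s = (29/20)/4 = 0.3625 s
reaction-phase robot travel = 1.4500·0.2000 = 0.2900 m
robot covers 1.4500·0.3625 − ½·4.0000·0.3625² = 0.2628 m while stopping
human closes 2.0000·0.5625 = 1.1250 m
margins: 0.0000+0.0100+0.0000 = 0.0100 m
S_min ≈ 0.2900+0.2628+1.1250+0.0100  ⇒  S_min = 5401/3200 m

S_min = 5401/3200 m = 1.6878 m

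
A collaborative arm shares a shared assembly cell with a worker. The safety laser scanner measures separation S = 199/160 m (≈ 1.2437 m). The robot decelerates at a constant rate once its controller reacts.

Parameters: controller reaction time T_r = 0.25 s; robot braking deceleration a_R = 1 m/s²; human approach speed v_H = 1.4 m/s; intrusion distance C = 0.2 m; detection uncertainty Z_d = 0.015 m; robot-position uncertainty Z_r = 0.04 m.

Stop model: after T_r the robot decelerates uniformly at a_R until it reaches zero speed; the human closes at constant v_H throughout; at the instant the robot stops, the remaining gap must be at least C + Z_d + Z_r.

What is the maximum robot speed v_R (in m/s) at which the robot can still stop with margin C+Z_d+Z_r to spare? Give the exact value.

quadratic (1/2)·v² + (33/20)·v + (-511/800) = 0
  disc = (33/20)² − 4·(1/2)·(-511/800) = 4 ; √disc = 2
  v_R = (−(33/20) + 2) / (2·(1/2)) = 7/20 m/s
check:
braking lasts T_s = (7/20)/1 = 0.3500 s
robot covers v_R·T_r = 0.3500·0.2500 = 0.0875 m before braking
robot covers 0.3500·0.3500 − ½·1.0000·0.3500² = 0.0612 m while stopping
person approaches 1.4000·(0.2500+0.3500) = 0.8400 m
C+Z_d+Z_r = 0.2000+0.0150+0.0400 = 0.2550 m
sum ≈ 0.0875+0.0612+0.8400+0.2550 ≈ 1.2437 m = S ✓

v_R_max = 7/20 m/s = 0.3500 m/s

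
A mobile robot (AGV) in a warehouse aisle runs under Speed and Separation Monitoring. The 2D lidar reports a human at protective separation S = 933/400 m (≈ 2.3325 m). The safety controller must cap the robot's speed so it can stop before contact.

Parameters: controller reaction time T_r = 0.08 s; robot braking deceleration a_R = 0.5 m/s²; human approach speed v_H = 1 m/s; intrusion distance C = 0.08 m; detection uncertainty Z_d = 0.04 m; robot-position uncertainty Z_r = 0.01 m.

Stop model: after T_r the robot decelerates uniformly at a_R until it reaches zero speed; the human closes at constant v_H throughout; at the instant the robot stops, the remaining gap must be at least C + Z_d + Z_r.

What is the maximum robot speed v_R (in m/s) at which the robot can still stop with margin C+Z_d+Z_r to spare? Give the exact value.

v_R_max = 3/4 m/s = 0.7500 m/s

at the boundary: (1)·v² + (52/25)·v + (-849/400) = 0
  disc = (52/25)² − 4·(1)·(-849/400) = 32041/2500 ; √disc = 179/50
  v_R = (−(52/25) + 179/50) / (2·(1)) = 3/4 m/s
check:
stop time T_s = (3/4)/(1/2) = 1.5000 s
robot covers v_R·T_r = 0.7500·0.0800 = 0.0600 m before braking
braking distance = 0.7500²/(2·0.5000) = 0.5625 m
person approaches 1.0000·(0.0800+1.5000) = 1.5800 m
residual clearance needed = 0.0800+0.0400+0.0100 = 0.1300 m
sum ≈ 0.0600+0.5625+1.5800+0.1300 ≈ 2.3325 m = S ✓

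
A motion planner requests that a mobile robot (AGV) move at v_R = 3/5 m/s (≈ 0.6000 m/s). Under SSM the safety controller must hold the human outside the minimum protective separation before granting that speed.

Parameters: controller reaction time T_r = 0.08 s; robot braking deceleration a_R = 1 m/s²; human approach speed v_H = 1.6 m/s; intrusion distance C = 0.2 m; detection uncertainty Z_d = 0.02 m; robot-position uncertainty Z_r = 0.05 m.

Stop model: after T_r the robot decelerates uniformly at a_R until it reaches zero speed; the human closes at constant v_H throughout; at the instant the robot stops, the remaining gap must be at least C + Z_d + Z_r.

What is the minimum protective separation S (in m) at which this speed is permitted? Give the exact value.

stop time T_s = (3/5)/1 = 0.6000 s
reaction-phase robot travel = 0.6000·0.0800 = 0.0480 m
robot covers 0.6000·0.6000 − ½·1.0000·0.6000² = 0.1800 m while stopping
human closes 1.6000·0.6800 = 1.0880 m
C+Z_d+Z_r = 0.2000+0.0200+0.0500 = 0.2700 m
S_min ≈ 0.0480+0.1800+1.0880+0.2700  ⇒  S_min = 793/500 m

S_min = 793/500 m = 1.5860 m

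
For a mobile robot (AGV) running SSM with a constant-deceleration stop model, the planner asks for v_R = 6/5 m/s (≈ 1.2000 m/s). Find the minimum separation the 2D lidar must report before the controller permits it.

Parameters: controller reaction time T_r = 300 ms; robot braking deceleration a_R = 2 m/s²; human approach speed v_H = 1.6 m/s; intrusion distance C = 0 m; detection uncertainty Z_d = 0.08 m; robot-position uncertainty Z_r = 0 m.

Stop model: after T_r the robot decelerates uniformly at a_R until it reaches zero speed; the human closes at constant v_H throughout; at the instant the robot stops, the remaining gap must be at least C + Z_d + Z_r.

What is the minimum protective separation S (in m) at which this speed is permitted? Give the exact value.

stop time T_s = (6/5)/2 = 0.6000 s
robot in T_r: 1.2000·0.3000 = 0.3600 m
robot under decel: 1.2000²/(2·2.0000) = 0.3600 m
human closes 1.6000·0.9000 = 1.4400 m
C+Z_d+Z_r = 0.0000+0.0800+0.0000 = 0.0800 m
S_min ≈ 0.3600+0.3600+1.4400+0.0800  ⇒  S_min = 56/25 m

S_min = 56/25 m = 2.2400 m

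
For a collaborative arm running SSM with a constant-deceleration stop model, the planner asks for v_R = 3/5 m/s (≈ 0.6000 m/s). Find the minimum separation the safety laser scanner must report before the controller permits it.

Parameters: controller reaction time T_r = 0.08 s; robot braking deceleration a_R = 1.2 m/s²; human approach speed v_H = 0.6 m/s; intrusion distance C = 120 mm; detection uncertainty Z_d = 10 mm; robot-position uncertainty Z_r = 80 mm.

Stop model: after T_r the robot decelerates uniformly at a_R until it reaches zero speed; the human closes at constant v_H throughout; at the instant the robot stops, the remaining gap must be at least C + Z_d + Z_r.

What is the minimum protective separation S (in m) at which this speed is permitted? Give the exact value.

S_min = 189/250 m = 0.7560 m

T_s = v_R/a_R = (3/5)/(6/5) = 0.5000 s
reaction-phase robot travel = 0.6000·0.0800 = 0.0480 m
braking distance = 0.6000²/(2·1.2000) = 0.1500 m
human closes 0.6000·0.5800 = 0.3480 m
margins: 0.1200+0.0100+0.0800 = 0.2100 m
S_min ≈ 0.0480+0.1500+0.3480+0.2100  ⇒  S_min = 189/250 m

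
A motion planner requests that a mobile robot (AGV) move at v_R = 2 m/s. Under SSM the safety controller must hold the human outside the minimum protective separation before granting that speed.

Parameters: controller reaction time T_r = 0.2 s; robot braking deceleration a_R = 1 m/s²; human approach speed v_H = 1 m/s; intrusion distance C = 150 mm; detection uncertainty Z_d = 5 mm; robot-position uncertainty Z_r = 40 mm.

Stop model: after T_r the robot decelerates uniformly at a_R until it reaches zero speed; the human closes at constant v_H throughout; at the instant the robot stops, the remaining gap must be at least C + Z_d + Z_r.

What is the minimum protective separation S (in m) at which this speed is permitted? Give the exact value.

T_s = v_R/a_R = 2/1 = 2.0000 s
robot in T_r: 2.0000·0.2000 = 0.4000 m
braking distance = 2.0000²/(2·1.0000) = 2.0000 m
human closes 1.0000·2.2000 = 2.2000 m
margins: 0.1500+0.0050+0.0400 = 0.1950 m
S_min ≈ 0.4000+2.0000+2.2000+0.1950  ⇒  S_min = 959/200 m

S_min = 959/200 m = 4.7950 m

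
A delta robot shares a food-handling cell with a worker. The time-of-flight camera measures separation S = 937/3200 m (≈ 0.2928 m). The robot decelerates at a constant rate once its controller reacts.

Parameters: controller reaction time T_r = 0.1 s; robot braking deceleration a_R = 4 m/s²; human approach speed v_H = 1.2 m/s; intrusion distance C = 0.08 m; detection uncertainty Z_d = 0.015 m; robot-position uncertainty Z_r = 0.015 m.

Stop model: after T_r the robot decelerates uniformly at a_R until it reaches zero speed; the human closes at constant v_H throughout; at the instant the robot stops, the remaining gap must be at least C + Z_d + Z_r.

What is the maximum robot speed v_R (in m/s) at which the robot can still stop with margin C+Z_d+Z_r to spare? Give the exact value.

v_R_max = 3/20 m/s = 0.1500 m/s

quadratic (1/8)·v² + (2/5)·v + (-201/3200) = 0
  disc = (2/5)² − 4·(1/8)·(-201/3200) = 49/256 ; √disc = 7/16
  v_R = (−(2/5) + 7/16) / (2·(1/8)) = 3/20 m/s
check:
stop time T_s = (3/20)/4 = 0.0375 s
robot in T_r: 0.1500·0.1000 = 0.0150 m
robot under decel: 0.1500²/(2·4.0000) = 0.0028 m
person approaches 1.2000·(0.1000+0.0375) = 0.1650 m
margins: 0.0800+0.0150+0.0150 = 0.1100 m
sum ≈ 0.0150+0.0028+0.1650+0.1100 ≈ 0.2928 m = S ✓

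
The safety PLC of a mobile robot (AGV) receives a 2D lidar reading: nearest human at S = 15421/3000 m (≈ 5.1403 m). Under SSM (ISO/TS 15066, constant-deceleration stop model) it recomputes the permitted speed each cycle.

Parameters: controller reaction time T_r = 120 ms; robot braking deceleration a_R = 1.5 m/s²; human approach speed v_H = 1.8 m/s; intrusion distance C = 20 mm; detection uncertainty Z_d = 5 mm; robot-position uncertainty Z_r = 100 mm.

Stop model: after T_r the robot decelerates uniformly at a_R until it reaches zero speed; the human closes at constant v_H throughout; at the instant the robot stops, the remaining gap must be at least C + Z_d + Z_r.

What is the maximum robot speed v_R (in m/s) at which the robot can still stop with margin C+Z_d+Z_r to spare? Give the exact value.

v_R_max = 23/10 m/s = 2.3000 m/s

collect terms ⇒ (1/3)·v_R² + (33/25)·v_R + (-7199/1500) = 0
  disc = (33/25)² − 4·(1/3)·(-7199/1500) = 45796/5625 ; √disc = 214/75
  v_R = (−(33/25) + 214/75) / (2·(1/3)) = 23/10 m/s
check:
stop time T_s = (23/10)/(3/2) = 1.5333 s
reaction-phase robot travel = 2.3000·0.1200 = 0.2760 m
robot covers 2.3000·1.5333 − ½·1.5000·1.5333² = 1.7633 m while stopping
person approaches 1.8000·(0.1200+1.5333) = 2.9760 m
C+Z_d+Z_r = 0.0200+0.0050+0.1000 = 0.1250 m
sum ≈ 0.2760+1.7633+2.9760+0.1250 ≈ 5.1403 m = S ✓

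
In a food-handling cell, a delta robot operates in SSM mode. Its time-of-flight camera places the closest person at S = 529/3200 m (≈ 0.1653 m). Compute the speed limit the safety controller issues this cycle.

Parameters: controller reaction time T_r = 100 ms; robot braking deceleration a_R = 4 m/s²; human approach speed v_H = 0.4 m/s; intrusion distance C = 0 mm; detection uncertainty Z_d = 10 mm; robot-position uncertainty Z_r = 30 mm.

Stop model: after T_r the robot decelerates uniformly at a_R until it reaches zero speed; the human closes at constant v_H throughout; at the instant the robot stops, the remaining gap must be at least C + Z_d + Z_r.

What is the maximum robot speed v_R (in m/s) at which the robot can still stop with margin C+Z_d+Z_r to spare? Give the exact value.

at the boundary: (1/8)·v² + (1/5)·v + (-273/3200) = 0
  disc = (1/5)² − 4·(1/8)·(-273/3200) = 529/6400 ; √disc = 23/80
  v_R = (−(1/5) + 23/80) / (2·(1/8)) = 7/20 m/s
check:
stop time T_s = (7/20)/4 = 0.0875 s
reaction-phase robot travel = 0.3500·0.1000 = 0.0350 m
robot covers 0.3500·0.0875 − ½·4.0000·0.0875² = 0.0153 m while stopping
person approaches 0.4000·(0.1000+0.0875) = 0.0750 m
C+Z_d+Z_r = 0.0000+0.0100+0.0300 = 0.0400 m
sum ≈ 0.0350+0.0153+0.0750+0.0400 ≈ 0.1653 m = S ✓

v_R_max = 7/20 m/s = 0.3500 m/s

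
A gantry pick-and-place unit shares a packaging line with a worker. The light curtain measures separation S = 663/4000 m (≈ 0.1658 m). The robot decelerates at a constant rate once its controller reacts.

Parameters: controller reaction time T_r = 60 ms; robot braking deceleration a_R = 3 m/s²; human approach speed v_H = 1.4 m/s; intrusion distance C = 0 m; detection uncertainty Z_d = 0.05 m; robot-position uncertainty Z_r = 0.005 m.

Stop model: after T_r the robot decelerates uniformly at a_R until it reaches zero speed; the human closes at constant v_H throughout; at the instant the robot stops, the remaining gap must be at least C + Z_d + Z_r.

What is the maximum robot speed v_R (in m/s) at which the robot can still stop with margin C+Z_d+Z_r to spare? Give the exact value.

at the boundary: (1/6)·v² + (79/150)·v + (-107/4000) = 0
  disc = (79/150)² − 4·(1/6)·(-107/4000) = 26569/90000 ; √disc = 163/300
  v_R = (−(79/150) + 163/300) / (2·(1/6)) = 1/20 m/s
check:
stop time T_s = (1/20)/3 = 0.0167 s
robot covers v_R·T_r = 0.0500·0.0600 = 0.0030 m before braking
braking distance = 0.0500²/(2·3.0000) = 0.0004 m
human closes 1.4000·0.0767 = 0.1073 m
C+Z_d+Z_r = 0.0000+0.0500+0.0050 = 0.0550 m
sum ≈ 0.0030+0.0004+0.1073+0.0550 ≈ 0.1658 m = S ✓

v_R_max = 1/20 m/s = 0.0500 m/s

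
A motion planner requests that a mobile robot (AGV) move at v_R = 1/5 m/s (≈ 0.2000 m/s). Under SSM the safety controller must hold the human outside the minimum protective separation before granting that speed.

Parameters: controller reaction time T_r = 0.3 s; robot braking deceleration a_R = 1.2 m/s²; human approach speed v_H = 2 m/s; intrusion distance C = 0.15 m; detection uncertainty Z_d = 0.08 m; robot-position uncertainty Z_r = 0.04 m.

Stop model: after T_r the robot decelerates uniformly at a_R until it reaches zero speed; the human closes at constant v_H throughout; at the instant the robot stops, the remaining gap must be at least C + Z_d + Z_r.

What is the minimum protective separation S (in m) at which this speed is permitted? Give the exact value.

S_min = 32/25 m = 1.2800 m

braking lasts T_s = (1/5)/(6/5) = 0.1667 s
robot covers v_R·T_r = 0.2000·0.3000 = 0.0600 m before braking
braking distance = 0.2000²/(2·1.2000) = 0.0167 m
human over T_r+T_s: 2.0000·(0.3000+0.1667) = 0.9333 m
residual clearance needed = 0.1500+0.0800+0.0400 = 0.2700 m
S_min ≈ 0.0600+0.0167+0.9333+0.2700  ⇒  S_min = 32/25 m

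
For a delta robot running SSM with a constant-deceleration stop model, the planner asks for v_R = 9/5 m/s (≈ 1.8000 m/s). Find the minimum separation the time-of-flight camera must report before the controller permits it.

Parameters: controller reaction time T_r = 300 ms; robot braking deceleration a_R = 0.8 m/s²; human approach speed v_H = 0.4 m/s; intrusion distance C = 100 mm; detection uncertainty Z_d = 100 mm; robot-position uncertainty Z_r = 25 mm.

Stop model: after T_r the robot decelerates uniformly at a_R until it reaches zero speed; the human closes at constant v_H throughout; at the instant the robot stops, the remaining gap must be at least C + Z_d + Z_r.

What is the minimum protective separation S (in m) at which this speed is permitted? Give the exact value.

T_s = v_R/a_R = (9/5)/(4/5) = 2.2500 s
robot covers v_R·T_r = 1.8000·0.3000 = 0.5400 m before braking
robot under decel: 1.8000²/(2·0.8000) = 2.0250 m
human closes 0.4000·2.5500 = 1.0200 m
residual clearance needed = 0.1000+0.1000+0.0250 = 0.2250 m
S_min ≈ 0.5400+2.0250+1.0200+0.2250  ⇒  S_min = 381/100 m

S_min = 381/100 m = 3.8100 m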